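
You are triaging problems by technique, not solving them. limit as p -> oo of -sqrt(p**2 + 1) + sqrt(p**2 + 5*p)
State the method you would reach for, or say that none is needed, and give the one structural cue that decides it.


Technique: conjugate multiplication — the difference sqrt(p**2 + 5*p) - sqrt(p**2 + 1) is an ∞ − ∞ stalemate; its conjugate partner breaks the tie.


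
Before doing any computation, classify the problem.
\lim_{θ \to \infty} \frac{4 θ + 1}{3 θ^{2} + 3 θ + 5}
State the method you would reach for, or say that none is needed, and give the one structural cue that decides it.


Verdict: dominant-term comparison — as θ grows, only the highest-degree terms matter — compare leading terms and read the limit off. As a single quotient, the ∞/∞ shape would yield to repeated differentiation as well — the growth comparison gets there in one look.


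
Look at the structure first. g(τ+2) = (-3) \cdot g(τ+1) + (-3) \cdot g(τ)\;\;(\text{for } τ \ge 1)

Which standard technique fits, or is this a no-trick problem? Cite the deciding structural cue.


Best approach: the characteristic-root method — shift-invariance with fixed coefficients calls for exponential trials; the characteristic polynomial finds every r^τ.


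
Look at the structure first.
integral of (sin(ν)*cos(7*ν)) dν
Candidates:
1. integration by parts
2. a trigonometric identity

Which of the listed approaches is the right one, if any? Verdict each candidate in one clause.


Best approach: a trigonometric identity — split sin(ν)*cos(7*ν) with the angle-addition identities: the resulting sum integrates term by term.
- integration by parts — not the fit here: there is no polynomial factor to ladder down — parts can still close the trigonometric product by recursion, though the identity rewrite is the direct route.
- a trigonometric identity — yes, a natural case for it.


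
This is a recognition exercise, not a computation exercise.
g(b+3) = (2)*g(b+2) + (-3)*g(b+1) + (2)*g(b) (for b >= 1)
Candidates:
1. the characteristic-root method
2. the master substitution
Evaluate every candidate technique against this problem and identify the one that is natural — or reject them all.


Technique: the characteristic-root method — shift-invariance with fixed coefficients calls for exponential trials; the characteristic polynomial finds every r^b.
- the characteristic-root method: a fit — the right tool for this form.
- the master substitution — no fixed divisor shrinks the index between calls.


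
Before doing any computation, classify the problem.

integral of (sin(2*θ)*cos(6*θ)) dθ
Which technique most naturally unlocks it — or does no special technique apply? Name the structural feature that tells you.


Verdict: a trigonometric identity — mixed-frequency products such as sin(2*θ)*cos(6*θ) are designed for the product-to-sum formula.


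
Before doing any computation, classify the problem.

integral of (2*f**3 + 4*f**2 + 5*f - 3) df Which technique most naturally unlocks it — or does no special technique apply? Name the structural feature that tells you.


Diagnosis: no special technique — scan for structure and find none: constant multiples of powers of f, integrate directly.


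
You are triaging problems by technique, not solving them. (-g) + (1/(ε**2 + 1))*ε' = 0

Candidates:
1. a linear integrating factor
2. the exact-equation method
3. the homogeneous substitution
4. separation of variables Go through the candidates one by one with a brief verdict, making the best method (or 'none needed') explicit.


Method: separation of variables — separating collects all ε-dependence with the derivative and leaves all g-dependence opposite: variables separate.
- a linear integrating factor: a nonlinear term in the unknown puts this outside the integrating-factor template.
- the exact-equation method: any potential here is of the trivial single-variable kind; the exact method earns its name only with genuine cross terms.
- the homogeneous substitution: the ratio of the variables does not determine the slope.
- separation of variables — applies; the problem has the shape this method handles.


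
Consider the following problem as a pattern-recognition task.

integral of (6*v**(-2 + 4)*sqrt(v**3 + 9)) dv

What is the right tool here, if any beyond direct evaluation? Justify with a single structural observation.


Verdict: u-substitution — everything non-trivial happens through the inner expression v**3 + 9, and its derivative accounts for the remaining factor up to a constant, so set u = v**3 + 9.


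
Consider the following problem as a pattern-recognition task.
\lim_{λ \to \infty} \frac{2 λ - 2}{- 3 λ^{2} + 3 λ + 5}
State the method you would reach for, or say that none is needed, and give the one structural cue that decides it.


Verdict: dominant-term comparison — as λ grows, only the highest-degree terms matter — compare leading terms and read the limit off. As a single quotient, the ∞/∞ shape would yield to repeated differentiation as well — the growth comparison gets there in one look.


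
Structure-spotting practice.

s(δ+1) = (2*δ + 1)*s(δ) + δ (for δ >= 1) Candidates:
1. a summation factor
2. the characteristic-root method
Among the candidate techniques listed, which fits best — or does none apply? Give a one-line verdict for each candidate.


Technique: a summation factor — an index-dependent multiplier 2*δ + 1 rules out characteristic roots; a summation factor converts it to a pure difference.
- a summation factor: yes — fits the structure here.
- the characteristic-root method: the coefficients change with the index, which the root method cannot absorb.


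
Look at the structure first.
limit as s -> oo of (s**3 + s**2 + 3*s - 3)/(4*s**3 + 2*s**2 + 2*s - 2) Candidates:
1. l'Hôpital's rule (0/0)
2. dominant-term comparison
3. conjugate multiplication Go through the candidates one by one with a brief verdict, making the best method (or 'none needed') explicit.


Verdict: dominant-term comparison — growth-rate triage: the leading powers of s decide the limit, everything else is noise.
- l'Hôpital's rule (0/0): viewed as a single quotient this runs to ∞/∞, not the 0/0 clash this candidate addresses; an at-infinity variant of the rule would resolve it, but comparing leading growth reads the answer without differentiating.
- dominant-term comparison: applicable, and directly so.
- conjugate multiplication: multiplying by a conjugate would not remove any indeterminacy here.


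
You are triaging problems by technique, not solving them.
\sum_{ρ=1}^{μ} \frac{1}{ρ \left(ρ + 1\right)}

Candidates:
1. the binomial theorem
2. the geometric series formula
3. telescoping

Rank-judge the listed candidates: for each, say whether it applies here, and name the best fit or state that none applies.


Verdict: telescoping — the denominator's roots in \frac{1}{ρ \left(ρ + 1\right)} sit an integer apart: decomposition produces a self-cancelling chain.
- the binomial theorem — there is no pair of bases whose matched powers would reassemble into a single binomial power.
- the geometric series formula: the term-to-term ratio changes with the index, so the geometric formula cannot close it.
- telescoping — yes, a natural case for it.


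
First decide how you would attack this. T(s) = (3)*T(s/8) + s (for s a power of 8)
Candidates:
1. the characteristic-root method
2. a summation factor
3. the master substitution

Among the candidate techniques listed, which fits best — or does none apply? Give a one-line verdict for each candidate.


Technique: the master substitution — the call at s/8 makes this multiplicative recursion; the master-style substitution converts it to additive.
- the characteristic-root method — a divided-index call is not the fixed-shift linear shape that characteristic roots solve.
- a summation factor: the recursion divides its index rather than shifting it — there is no previous-term chain for a summation factor to telescope.
- the master substitution: applicable, and directly so.


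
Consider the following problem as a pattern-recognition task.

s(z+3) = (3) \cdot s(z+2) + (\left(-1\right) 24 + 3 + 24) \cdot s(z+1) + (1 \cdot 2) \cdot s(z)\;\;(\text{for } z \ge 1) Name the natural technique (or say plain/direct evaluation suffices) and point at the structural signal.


Method: the characteristic-root method — try a geometric ansatz r^z: constant coefficients turn the recurrence into one polynomial equation in r.


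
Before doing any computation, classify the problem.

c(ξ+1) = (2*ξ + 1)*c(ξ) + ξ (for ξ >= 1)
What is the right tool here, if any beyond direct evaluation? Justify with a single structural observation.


Best approach: a summation factor — an index-dependent multiplier 2*ξ + 1 rules out characteristic roots; a summation factor converts it to a pure difference.


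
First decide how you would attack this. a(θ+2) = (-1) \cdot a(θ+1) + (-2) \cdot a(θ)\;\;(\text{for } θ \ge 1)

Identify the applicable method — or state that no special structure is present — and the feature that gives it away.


Technique: the characteristic-root method — fixed numeric weights on consecutive terms and no forcing term added: the root method in its home territory.


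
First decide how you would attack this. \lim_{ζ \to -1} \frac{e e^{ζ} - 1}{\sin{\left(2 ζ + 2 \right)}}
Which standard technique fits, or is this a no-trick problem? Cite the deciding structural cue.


Best approach: l'Hôpital's rule (0/0) — substituting -1 gives 0 over 0; differentiate top and bottom once and re-evaluate. A local series expansion at the point resolves it as well; the rule is the packaged version of that step.


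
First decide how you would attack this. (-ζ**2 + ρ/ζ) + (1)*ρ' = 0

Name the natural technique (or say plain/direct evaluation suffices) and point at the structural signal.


Method: a linear integrating factor — the unknown enters only to the first power against a nonzero forcing term — the integrating-factor template applies directly.


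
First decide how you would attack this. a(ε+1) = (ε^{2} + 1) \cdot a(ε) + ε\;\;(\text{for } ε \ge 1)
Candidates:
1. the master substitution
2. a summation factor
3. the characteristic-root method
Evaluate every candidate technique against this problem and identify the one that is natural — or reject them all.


Verdict: a summation factor — one-term recursion with variable weight ε^{2} + 1 is solved by product normalization, not by root-finding.
- the master substitution: with no divided-index recursive call, reindexing by powers of a base buys nothing.
- a summation factor — yes, a natural case for it.
- the characteristic-root method — the coefficients change with the index, which the root method cannot absorb.


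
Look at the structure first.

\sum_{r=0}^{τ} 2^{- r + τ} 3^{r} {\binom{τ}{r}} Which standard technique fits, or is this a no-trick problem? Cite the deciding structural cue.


Verdict: the binomial theorem — {\binom{τ}{r}} weighting matched powers of 3 and 2 is the expanded form of (3 + 2)^τ — fold it back up.


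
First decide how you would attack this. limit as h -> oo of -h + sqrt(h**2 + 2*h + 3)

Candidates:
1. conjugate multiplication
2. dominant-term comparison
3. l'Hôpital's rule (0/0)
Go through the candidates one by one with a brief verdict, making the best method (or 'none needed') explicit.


Best approach: conjugate multiplication — this difference gives up after one conjugate multiplication — the radical structure cancels against its conjugate.
- conjugate multiplication — applicable, and directly so.
- dominant-term comparison: this limit is not decided by comparing leading-term growth at infinity.
- l'Hôpital's rule (0/0) — substitution produces ∞ − ∞ rather than a vanishing quotient; the rule needs a 0/0 ratio to act on.


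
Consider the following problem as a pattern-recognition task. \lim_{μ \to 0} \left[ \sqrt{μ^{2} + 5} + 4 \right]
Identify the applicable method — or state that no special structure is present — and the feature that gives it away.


Technique: no special technique — no denominator vanishes and nothing blows up at 0: direct substitution is the whole computation.


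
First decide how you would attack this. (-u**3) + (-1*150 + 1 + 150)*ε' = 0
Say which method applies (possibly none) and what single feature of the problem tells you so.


Best approach: no special technique — the slope is a pure function of u; integrate both sides and be done.


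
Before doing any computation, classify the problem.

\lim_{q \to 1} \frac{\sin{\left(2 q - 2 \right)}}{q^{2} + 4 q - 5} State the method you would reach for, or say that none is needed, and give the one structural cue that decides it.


Diagnosis: l'Hôpital's rule (0/0) — substituting 1 gives 0 over 0; differentiate top and bottom once and re-evaluate. Expanding numerator and denominator to first order gives the same value — the rule automates exactly that.


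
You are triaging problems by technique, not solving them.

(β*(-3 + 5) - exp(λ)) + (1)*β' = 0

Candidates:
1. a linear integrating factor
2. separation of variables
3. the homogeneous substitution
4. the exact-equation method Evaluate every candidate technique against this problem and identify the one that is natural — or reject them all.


Technique: a linear integrating factor — first power of β, nonzero forcing: the integrating-factor recipe applies verbatim with p = (-3 + 5).
- a linear integrating factor — applies; the problem has the shape this method handles.
- separation of variables: no division isolates the independent variable from the unknown.
- the homogeneous substitution — rescaling both variables together changes the slope, so no ratio substitution collapses it.
- the exact-equation method — the mixed-partials test fails on this split — it is not an exact differential as presented.


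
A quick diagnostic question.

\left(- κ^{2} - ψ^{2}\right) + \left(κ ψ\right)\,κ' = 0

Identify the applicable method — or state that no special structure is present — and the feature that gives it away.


Best approach: the homogeneous substitution — the slope's numerator and denominator share total degree; set v = κ/ψ and the equation drops to separable form. Rearranged, this also fits the Bernoulli template directly; the homogeneous substitution reads the structure without the rearrangement.


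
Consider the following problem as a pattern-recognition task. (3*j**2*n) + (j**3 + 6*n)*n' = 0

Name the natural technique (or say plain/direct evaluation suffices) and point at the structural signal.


Best approach: the exact-equation method — 3*j**2*n and j**3 + 6*n pass the exactness check on the nose, so no integrating factor in j or n is needed at all.


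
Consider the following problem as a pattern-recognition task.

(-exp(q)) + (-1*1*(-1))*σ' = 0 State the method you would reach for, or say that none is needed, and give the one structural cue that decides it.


Best approach: no special technique — solved for the derivative, σ never appears on the right — this is a direct integration in q, not a differential-equations problem at heart.


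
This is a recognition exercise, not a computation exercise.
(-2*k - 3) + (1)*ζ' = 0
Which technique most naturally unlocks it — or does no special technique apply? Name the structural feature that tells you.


Diagnosis: no special technique — solved for the derivative, no ζ appears — this is antidifferentiation in k wearing ODE clothing.


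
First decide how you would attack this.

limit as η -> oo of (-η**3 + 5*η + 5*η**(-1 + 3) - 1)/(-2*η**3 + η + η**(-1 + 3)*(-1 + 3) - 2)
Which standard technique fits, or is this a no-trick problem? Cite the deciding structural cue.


Technique: dominant-term comparison — as η grows, only the highest-degree terms matter — compare leading terms and read the limit off. As a single quotient, the ∞/∞ shape would yield to repeated differentiation as well — the growth comparison gets there in one look.


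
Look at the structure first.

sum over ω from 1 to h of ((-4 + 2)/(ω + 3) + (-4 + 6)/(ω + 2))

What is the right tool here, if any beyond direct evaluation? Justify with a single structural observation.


Technique: telescoping — consecutive terms evaluate one function at adjacent indices ((-4 + 6)/(ω + 2) is its current value): one term's tail is the next term's head, so the chain collapses.


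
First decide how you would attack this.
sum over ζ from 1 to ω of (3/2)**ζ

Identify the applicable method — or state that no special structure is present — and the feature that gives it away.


Best approach: the geometric series formula — term-over-term division gives 3/2 every time — index-free ratio, geometric sum formula applies.


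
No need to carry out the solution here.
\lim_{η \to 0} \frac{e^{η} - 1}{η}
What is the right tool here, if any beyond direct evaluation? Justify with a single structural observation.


Method: l'Hôpital's rule (0/0) — both numerator and denominator vanish at 0: the genuine 0/0 indeterminate that l'Hôpital exists for. Expanding numerator and denominator to first order gives the same value — the rule automates exactly that.


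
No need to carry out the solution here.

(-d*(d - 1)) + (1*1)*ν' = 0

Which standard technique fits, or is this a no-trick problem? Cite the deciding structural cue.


Verdict: no special technique — the slope is a function of d alone, so integrate both sides directly.


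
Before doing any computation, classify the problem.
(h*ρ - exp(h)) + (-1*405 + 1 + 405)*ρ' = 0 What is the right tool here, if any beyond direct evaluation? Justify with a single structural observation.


Technique: a linear integrating factor — the equation is linear in ρ with coefficient h; multiplying by the integrating factor exp(∫h) makes the left side a perfect derivative.


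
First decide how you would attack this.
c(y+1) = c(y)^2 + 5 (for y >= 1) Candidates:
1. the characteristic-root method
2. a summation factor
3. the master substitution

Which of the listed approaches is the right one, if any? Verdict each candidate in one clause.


Verdict: no special technique — this one you iterate or analyze qualitatively: the nonlinearity defeats linear solution methods.
- the characteristic-root method: the recursion is nonlinear in the sequence values, so no linear-modes ansatz applies.
- a summation factor — no summation factor applies — the rule is not linear in the sequence values.
- the master substitution: this is shift-type recursion, outside the divide-and-conquer template.


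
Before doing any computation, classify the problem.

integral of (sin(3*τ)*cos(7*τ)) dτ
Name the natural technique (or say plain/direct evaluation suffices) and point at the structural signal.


Diagnosis: a trigonometric identity — the product sin(3*τ)*cos(7*τ) converts to a sum of single-frequency sinusoids via the product-to-sum identity.


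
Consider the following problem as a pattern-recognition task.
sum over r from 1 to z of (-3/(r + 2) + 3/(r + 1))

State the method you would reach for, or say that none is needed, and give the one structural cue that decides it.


Technique: telescoping — the summand is 3/(r + 1) minus the same expression shifted by one, so consecutive terms cancel in pairs.


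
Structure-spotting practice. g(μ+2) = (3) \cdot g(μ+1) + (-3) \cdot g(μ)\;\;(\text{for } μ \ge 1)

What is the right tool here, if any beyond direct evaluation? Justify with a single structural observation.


Diagnosis: the characteristic-root method — no index-dependence in the weights and nothing inhomogeneous: classic characteristic-equation setup.


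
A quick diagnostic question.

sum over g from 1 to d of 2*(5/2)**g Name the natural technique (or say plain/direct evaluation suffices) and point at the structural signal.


Diagnosis: the geometric series formula — check a ratio of consecutive terms: it is 5/2, independent of the index, so the geometric formula closes the sum.


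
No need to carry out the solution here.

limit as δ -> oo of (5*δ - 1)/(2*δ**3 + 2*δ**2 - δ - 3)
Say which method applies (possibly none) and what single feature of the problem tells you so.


Best approach: dominant-term comparison — as δ grows, only the highest-degree terms matter — compare leading terms and read the limit off. As a single quotient, the ∞/∞ shape would yield to repeated differentiation as well — the growth comparison gets there in one look.


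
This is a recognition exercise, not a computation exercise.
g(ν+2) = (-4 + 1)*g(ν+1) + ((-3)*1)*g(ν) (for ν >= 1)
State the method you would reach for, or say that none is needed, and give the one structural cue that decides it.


Best approach: the characteristic-root method — shift-invariance with fixed coefficients calls for exponential trials; the characteristic polynomial finds every r^ν.


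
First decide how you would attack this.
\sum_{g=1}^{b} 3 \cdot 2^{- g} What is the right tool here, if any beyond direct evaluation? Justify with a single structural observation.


Diagnosis: the geometric series formula — consecutive terms stand in a fixed index-free ratio — the geometric sum formula closes it.


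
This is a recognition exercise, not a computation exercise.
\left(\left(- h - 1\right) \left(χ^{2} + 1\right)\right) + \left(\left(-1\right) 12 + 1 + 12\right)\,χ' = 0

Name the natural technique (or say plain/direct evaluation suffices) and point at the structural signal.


Technique: separation of variables — one side of the product carries the independent variable, the other the unknown — the textbook separation shape.


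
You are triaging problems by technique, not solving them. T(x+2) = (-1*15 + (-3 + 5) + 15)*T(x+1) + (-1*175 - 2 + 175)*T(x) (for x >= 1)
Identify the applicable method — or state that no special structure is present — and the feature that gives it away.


Diagnosis: the characteristic-root method — the recurrence treats every index alike (constant coefficients, no forcing) — precisely the regime where r^x trials close it.


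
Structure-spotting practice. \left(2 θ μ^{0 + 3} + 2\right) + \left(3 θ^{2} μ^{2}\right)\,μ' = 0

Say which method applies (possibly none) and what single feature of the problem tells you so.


Method: the exact-equation method — because the two cross partials coincide, the form is conservative as written — recover its potential in (θ, μ).


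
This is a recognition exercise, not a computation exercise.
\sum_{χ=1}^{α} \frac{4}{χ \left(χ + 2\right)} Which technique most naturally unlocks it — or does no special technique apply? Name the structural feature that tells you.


Method: telescoping — one partial-fraction pass turns \frac{4}{χ \left(χ + 2\right)} into a shifted difference, and shifted differences telescope.


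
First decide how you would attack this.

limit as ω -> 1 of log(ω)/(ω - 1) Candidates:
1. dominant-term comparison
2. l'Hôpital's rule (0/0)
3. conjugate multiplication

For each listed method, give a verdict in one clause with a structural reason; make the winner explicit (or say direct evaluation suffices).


Verdict: l'Hôpital's rule (0/0) — plug in 1: top and bottom both hit zero, so differentiate each and retry. Expanding numerator and denominator to first order gives the same value — the rule automates exactly that.
- dominant-term comparison — leading-power comparison does not apply to this form.
- l'Hôpital's rule (0/0): a fit — the right tool for this form.
- conjugate multiplication — no difference of divergent radicals appears, so rationalizing has nothing to cancel.


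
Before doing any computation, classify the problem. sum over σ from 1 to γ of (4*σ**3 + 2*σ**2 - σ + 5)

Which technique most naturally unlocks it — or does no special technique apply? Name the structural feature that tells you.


Verdict: no special technique — recognize the absence of structure: constant-multiple powers of σ summed plainly, no special method required.


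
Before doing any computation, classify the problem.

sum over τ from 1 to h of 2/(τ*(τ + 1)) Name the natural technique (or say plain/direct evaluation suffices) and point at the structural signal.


Best approach: telescoping — the summand 2/(τ*(τ + 1)) decomposes into fractions whose poles differ by an integer shift — the series collapses.


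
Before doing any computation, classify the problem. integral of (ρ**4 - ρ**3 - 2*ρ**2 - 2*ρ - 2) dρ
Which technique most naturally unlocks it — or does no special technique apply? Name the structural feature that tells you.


Method: no special technique — the integrand is a sum of constant multiples of powers of ρ — integrate term by term.


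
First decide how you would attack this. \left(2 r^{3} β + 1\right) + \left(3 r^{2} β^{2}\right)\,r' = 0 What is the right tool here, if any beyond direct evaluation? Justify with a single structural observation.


Best approach: the exact-equation method — d/dr of 2 r^{3} β + 1 equals d/dβ of 3 r^{2} β^{2}: the form is a total differential of one potential — integrate it exactly.


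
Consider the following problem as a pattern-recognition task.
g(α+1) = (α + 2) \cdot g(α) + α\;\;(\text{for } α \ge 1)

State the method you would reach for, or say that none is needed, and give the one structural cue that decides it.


Verdict: a summation factor — an index-dependent multiplier α + 2 rules out characteristic roots; a summation factor converts it to a pure difference.


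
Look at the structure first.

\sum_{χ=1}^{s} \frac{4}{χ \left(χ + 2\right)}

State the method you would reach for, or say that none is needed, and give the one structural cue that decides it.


Diagnosis: telescoping — \frac{4}{χ \left(χ + 2\right)} is a collapsed telescope: expand it into simple fractions to see the cancellation.


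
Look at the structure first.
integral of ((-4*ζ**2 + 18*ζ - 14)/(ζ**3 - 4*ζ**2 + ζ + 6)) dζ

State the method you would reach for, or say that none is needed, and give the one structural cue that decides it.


Verdict: partial fractions — the bottom factors while the top stays lower-degree — split into simple fractions and integrate piece by piece.


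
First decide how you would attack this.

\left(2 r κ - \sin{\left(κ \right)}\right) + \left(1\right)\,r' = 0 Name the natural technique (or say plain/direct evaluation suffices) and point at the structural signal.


Method: a linear integrating factor — linear in the unknown with genuine forcing: multiply through by the exponential of the integrated coefficient and the left side closes into one derivative.


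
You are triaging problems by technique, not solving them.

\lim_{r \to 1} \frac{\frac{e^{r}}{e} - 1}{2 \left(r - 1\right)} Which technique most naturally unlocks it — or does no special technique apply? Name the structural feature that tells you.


Diagnosis: l'Hôpital's rule (0/0) — numerator and denominator both vanish at 1 — a genuine 0/0 form, which is exactly when l'Hôpital applies. Known elementary limits would finish this too — the rule just bypasses the case analysis.


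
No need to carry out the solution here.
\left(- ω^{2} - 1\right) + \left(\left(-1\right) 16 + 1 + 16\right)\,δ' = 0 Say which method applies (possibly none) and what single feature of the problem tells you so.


Verdict: no special technique — solved for the derivative, no δ appears — this is antidifferentiation in ω wearing ODE clothing.


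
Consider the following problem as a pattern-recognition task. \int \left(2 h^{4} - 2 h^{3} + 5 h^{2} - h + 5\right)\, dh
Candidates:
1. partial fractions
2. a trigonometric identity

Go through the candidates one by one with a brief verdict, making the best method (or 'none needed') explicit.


Verdict: no special technique — the integrand is a sum of constant multiples of powers of h — integrate term by term.
- partial fractions: the expression is not a ratio of polynomials that decomposes further.
- a trigonometric identity: with no trigonometric functions present, identity rewriting has no target.


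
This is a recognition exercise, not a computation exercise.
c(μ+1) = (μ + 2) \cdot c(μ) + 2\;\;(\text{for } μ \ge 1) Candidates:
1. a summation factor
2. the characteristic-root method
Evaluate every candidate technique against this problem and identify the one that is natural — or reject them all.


Best approach: a summation factor — normalize by the running product of μ + 2: the left side becomes a difference, and differences sum.
- a summation factor: a fit — the right tool for this form.
- the characteristic-root method — an index-dependent weight blocks the pure exponential ansatz.


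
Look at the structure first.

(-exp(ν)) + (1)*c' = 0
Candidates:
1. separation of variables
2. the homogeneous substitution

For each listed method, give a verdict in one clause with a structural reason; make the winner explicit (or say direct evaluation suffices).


Best approach: no special technique — the slope is a function of ν alone, so integrate both sides directly.
- separation of variables: separation is only trivially available — with the unknown absent from the slope this is a direct integration, not a separation problem.
- the homogeneous substitution — the ratio of the variables does not determine the slope.


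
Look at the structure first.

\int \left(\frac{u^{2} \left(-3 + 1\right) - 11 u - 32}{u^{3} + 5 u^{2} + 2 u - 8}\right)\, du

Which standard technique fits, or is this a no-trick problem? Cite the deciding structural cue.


Best approach: partial fractions — the denominator u^{3} + 5 u^{2} + 2 u - 8 factors, so the quotient decomposes into elementary partial fractions term by term.


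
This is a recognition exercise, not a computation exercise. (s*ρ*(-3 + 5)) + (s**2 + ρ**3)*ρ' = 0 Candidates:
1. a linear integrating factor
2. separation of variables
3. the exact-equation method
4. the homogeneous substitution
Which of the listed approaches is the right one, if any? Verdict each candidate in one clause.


Verdict: the exact-equation method — because the two cross partials coincide, the form is conservative as written — recover its potential in (s, ρ).
- a linear integrating factor — the unknown enters nonlinearly (through a power, a denominator, or a transcendental function), which the linear integrating-factor recipe cannot absorb as-is — any repair would come from a preliminary substitution, not the factor.
- separation of variables: the two dependences are entangled, not a clean product of one-variable pieces.
- the exact-equation method: a fit — the right tool for this form.
- the homogeneous substitution: the slope is not a function of the ratio of the variables alone.


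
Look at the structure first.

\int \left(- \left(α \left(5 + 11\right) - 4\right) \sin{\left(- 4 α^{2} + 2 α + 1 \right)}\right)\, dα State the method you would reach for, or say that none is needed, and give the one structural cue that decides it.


Technique: u-substitution — collected, the integrand has one factor that is, up to a constant, the derivative of an inner expression the rest depends on — substitute for that inner expression.


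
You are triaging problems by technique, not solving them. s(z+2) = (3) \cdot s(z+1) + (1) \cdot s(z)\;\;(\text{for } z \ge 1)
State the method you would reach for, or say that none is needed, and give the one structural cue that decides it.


Diagnosis: the characteristic-root method — try a geometric ansatz r^z: constant coefficients turn the recurrence into one polynomial equation in r.


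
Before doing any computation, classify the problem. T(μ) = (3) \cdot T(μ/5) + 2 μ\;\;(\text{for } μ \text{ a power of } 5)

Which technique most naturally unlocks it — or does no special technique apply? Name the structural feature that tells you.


Diagnosis: the master substitution — treat m = log base 5 of μ as the new clock: one recursion step advances m by one while μ scales by 5.


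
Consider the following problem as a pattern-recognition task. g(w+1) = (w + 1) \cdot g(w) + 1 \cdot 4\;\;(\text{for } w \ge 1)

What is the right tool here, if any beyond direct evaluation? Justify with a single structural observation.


Technique: a summation factor — one-term recursion with variable weight w + 1 is solved by product normalization, not by root-finding.


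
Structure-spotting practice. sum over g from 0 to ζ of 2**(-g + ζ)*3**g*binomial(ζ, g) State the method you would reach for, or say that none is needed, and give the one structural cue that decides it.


Best approach: the binomial theorem — binomial coefficients against complementary powers of 3 and 2: recognize the binomial expansion and resum.


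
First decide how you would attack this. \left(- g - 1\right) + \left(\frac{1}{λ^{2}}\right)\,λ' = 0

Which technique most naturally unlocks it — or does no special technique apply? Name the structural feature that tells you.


Diagnosis: separation of variables — all dependence on the two variables factors apart, the defining separable shape. One could also solve this as an exact equation; with each coefficient in its own variable, separating is the same work with fewer steps.


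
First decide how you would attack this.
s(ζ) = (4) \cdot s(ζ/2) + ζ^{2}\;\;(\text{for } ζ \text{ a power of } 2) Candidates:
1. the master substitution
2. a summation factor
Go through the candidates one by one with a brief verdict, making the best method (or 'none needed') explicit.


Technique: the master substitution — the argument shrinks by the factor 2, so measure the index on a logarithmic scale and the recursion becomes a shift.
- the master substitution: applies; the problem has the shape this method handles.
- a summation factor — a divided-index call is outside the fixed-shift first-order family a summation factor normalizes.


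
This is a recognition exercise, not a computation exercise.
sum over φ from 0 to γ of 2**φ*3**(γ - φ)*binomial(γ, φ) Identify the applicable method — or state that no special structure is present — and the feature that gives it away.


Verdict: the binomial theorem — the summand is term φ of a binomial expansion in 2 and 3; the whole sum is a single power.


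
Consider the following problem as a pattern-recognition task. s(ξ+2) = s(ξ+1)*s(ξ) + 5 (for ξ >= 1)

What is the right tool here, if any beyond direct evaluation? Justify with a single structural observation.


Diagnosis: no special technique — no ansatz, no master substitution, no summation factor survives the nonlinearity here.


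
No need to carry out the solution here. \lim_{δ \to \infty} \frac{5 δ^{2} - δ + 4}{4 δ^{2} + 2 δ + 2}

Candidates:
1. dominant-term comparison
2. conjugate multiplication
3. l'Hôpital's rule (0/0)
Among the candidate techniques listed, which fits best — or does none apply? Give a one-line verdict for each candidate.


Verdict: dominant-term comparison — divide by the highest power of δ present: lower-order terms vanish and the dominant ratio remains.
- dominant-term comparison: yes, a natural case for it.
- conjugate multiplication — no divergent radical difference is present for a conjugate pair to cancel.
- l'Hôpital's rule (0/0): no 0/0 form appears: written as one quotient, top and bottom both grow without bound, and the ratio is decided by their leading terms.


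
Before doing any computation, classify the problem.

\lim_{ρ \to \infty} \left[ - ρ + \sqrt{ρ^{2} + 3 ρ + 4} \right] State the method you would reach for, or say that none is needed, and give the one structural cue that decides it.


Diagnosis: conjugate multiplication — turning the difference into a conjugate-rationalized ratio makes the limit readable.


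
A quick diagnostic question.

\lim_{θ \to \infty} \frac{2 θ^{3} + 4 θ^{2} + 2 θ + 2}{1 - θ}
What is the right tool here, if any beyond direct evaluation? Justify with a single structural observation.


Best approach: dominant-term comparison — at large θ only the top-degree terms survive; compare the leading terms and the limit falls out. l'Hôpital's at-infinity variant applies to the expression viewed as a single quotient; the leading-term comparison is the direct route.


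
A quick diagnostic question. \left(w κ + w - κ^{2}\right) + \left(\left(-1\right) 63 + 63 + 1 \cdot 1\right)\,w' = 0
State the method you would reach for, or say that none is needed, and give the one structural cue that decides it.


Technique: a linear integrating factor — the unknown enters only to the first power against a nonzero forcing term — the integrating-factor template applies directly.


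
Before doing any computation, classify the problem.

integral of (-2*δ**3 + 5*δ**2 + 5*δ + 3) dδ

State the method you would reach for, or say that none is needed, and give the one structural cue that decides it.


Verdict: no special technique — nothing composite, nothing rational, nothing trigonometric — each constant-multiple power of δ integrates by the power rule alone.


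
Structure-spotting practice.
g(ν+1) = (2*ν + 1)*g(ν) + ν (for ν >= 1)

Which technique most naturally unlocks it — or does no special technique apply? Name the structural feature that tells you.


Diagnosis: a summation factor — an index-dependent multiplier 2*ν + 1 rules out characteristic roots; a summation factor converts it to a pure difference.


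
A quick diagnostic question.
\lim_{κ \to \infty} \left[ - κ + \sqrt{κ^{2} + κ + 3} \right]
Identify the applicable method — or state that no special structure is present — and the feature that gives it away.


Best approach: conjugate multiplication — this difference gives up after one conjugate multiplication — the radical structure cancels against its conjugate.


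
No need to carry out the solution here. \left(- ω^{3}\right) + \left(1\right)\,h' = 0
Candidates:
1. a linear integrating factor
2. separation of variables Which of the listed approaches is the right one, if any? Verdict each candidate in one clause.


Technique: no special technique — the slope is a function of ω alone, so integrate both sides directly.
- a linear integrating factor: the linear template holds only trivially here (the unknown is absent, so the coefficient is zero) — the method is not the natural label.
- separation of variables — with no unknown in the slope, separating variables is a formality — the equation integrates directly.


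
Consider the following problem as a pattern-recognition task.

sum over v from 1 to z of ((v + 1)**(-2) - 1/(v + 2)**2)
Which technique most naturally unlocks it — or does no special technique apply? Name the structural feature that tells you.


Method: telescoping — consecutive terms evaluate one function at adjacent indices ((v + 1)**(-2) is its current value): one term's tail is the next term's head, so the chain collapses.


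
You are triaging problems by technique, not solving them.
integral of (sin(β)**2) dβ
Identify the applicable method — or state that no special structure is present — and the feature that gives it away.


Best approach: a trigonometric identity — the exponent on sin(β)**2 is even — the power-reduction identity is the standard preprocessing step.


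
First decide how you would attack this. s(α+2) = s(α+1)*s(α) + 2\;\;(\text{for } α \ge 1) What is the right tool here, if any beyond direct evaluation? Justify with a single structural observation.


Method: no special technique — the new term depends nonlinearly on the old ones, which disqualifies every superposition-based technique.
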